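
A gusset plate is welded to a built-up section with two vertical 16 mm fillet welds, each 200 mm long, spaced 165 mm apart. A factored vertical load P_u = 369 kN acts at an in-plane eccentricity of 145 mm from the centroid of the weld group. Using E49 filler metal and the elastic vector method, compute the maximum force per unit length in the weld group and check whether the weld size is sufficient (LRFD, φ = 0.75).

f_max ≈ 2400 N/mm; adequate

E49XX → F_EXX = 490 MPa.
Total weld length L_w = 400 mm. Treat welds as unit-width lines.
Polar moment about centroid: J = 2[d³/12 + d(b/2)²] = 2[200³/12 + 200×82.5²] = 4056000 mm³.
Direct shear f_v = P/L_w = 369×10³ / 400 = 922.5 N/mm (vertical).
Torsion M = P·e = 369×10³ × 145 = 53505000 N·mm.
Critical point at (x, y) = (82.5, 100) from centroid. f_tx = M·y/J = 1319 N/mm; f_ty = M·x/J = 1088 N/mm.
Resultant f_max = √[f_tx² + (f_v + f_ty)²] = √[1319² + (922.5 + 1088)²] = 2405 N/mm.
Capacity per unit length: φr_n = 0.75 × 0.6 × 490 × (0.707 × 16) = 2494 N/mm.
2405 ≤ 2494 → adequate.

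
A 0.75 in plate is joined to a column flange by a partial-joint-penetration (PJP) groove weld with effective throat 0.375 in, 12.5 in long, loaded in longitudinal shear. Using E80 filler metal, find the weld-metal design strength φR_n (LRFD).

E80XX → F_EXX = 80 ksi.
Effective throat (given) t_e = 0.375 in.
A_we = 0.375 × 12.5 = 4.688 in².
F_nw = 0.6 F_EXX = 48 ksi.
φR_n = 0.75 × 48 × 4.688 = 168.8 kips.

φR_n ≈ 169 kips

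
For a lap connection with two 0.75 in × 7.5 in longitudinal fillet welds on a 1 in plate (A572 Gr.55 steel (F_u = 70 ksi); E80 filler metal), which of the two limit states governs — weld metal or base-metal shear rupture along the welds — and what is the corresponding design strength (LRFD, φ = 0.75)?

φR_n ≈ 286 kip (weld metal governs)

E80XX → F_EXX = 80 ksi.
t_e = 0.707 × 0.75 = 0.5302 in; L = 15 in.
Weld metal: φR_n = 0.75 × 0.6 × 80 × 0.5302 × 15 = 286.3 kip.
Base metal (shear rupture): φR_n = 0.75 × 0.6 × 70 × 1 × 15 = 472.5 kip.
Governing: weld metal.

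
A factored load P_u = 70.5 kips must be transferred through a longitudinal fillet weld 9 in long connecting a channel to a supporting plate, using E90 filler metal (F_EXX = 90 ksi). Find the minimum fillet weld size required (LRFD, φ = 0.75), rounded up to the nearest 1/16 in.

w = 5/16 in

Total weld length L = 9 in.
Required throat t_e = P_u / (φ × 0.6 F_EXX × L) = 70.5 / (0.75 × 0.6 × 90 × 9) = 0.1934 in.
Required leg w = t_e / 0.707 = 0.2736 in → use 5/16 in.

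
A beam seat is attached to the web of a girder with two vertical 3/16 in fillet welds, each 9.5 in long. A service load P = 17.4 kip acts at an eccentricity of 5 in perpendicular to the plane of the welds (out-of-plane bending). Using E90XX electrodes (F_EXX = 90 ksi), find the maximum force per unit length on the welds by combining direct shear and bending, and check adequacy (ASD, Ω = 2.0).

L_w = 2 × 9.5 = 19 in; section modulus (unit throat) S = 2 × L²/6 = 30.08 in².
Direct shear f_v = P/L_w = 17.4/19 = 0.9158 kip/in.
Moment M = P × e = 17.4 × 5 = 87 kip·in; bending f_b = M/S = 2.892 kip/in.
f_max = √(f_v² + f_b²) = √(0.9158² + 2.892²) = 3.034 kip/in.
r_n/Ω = (1/2.0) × 0.6 × 90 × (0.707 × 0.1875) = 3.579 kip/in → adequate.

f_max ≈ 3.03 kip/in; adequate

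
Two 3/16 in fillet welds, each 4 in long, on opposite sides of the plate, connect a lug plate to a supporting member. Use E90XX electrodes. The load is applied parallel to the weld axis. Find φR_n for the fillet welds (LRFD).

E90XX → F_EXX = 90 ksi.
Effective throat t_e = 0.707 × 0.1875 = 0.1326 in.
Total length L = 8 in; A_we = 0.1326 × 8 = 1.06 in².
F_nw = 0.6 F_EXX = 0.6 × 90 = 54 ksi.
φR_n = 0.75 × 54 × 1.06 = 42.95 kip.

φR_n ≈ 43 kip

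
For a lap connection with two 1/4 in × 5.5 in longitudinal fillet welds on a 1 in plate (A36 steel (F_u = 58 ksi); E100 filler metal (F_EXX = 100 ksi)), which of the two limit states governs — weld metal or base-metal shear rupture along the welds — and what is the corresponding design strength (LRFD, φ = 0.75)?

t_e = 0.707 × 0.25 = 0.1767 in; L = 11 in.
Weld metal: φR_n = 0.75 × 0.6 × 100 × 0.1767 × 11 = 87.49 kip.
Base metal (shear rupture): φR_n = 0.75 × 0.6 × 58 × 1 × 11 = 287.1 kip.
Governing: weld metal.

φR_n ≈ 87.5 kip (weld metal governs)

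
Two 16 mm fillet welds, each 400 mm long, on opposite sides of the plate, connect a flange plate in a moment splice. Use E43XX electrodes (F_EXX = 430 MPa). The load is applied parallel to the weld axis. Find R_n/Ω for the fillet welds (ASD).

R_n/Ω ≈ 1170 kN

Effective throat t_e = 0.707 × 16 = 11.31 mm.
Total length L = 800 mm; A_we = 11.31 × 800 = 9050 mm².
F_nw = 0.6 F_EXX = 0.6 × 430 = 258 MPa.
R_n = 258 × 9050 × 10⁻³ = 2335 kN; R_n/Ω = 2335/2.0 = 1167 kN.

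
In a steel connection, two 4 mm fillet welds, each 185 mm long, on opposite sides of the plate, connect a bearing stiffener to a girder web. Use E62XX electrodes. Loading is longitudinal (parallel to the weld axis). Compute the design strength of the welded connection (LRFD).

φR_n ≈ 292 kN

E62XX → F_EXX = 620 MPa.
Effective throat t_e = 0.707 × 4 = 2.828 mm.
Total length L = 370 mm; A_we = 2.828 × 370 = 1046 mm².
F_nw = 0.6 F_EXX = 0.6 × 620 = 372 MPa.
φR_n = 0.75 × 372 × 1046 × 10⁻³ = 291.9 kN.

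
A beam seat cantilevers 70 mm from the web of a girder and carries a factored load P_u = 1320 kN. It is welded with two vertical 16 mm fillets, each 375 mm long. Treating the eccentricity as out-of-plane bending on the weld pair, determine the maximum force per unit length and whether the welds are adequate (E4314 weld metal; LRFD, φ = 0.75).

E43XX → F_EXX = 430 MPa.
L_w = 2 × 375 = 750 mm; section modulus (unit throat) S = 2 × L²/6 = 46880 mm².
Direct shear f_v = P/L_w = 1320×10³/750 = 1760 N/mm.
Moment M = P × e = 1320×10³ × 70 = 92400000 N·mm; bending f_b = M/S = 1971 N/mm.
f_max = √(f_v² + f_b²) = √(1760² + 1971²) = 2643 N/mm.
φr_n = 0.75 × 0.6 × 430 × (0.707 × 16) = 2189 N/mm → NOT adequate.

f_max ≈ 2640 N/mm; NOT adequate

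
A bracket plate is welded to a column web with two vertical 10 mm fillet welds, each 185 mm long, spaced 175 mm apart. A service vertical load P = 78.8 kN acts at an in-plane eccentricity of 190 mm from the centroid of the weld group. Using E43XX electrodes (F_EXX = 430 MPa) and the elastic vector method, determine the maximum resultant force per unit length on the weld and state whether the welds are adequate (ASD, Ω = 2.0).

f_max ≈ 655 N/mm; adequate

Total weld length L_w = 370 mm. Treat welds as unit-width lines.
Polar moment about centroid: J = 2[d³/12 + d(b/2)²] = 2[185³/12 + 185×87.5²] = 3888000 mm³.
Direct shear f_v = P/L_w = 78.8×10³ / 370 = 213 N/mm (vertical).
Torsion M = P·e = 78.8×10³ × 190 = 14972000 N·mm.
Critical point at (x, y) = (87.5, 92.5) from centroid. f_tx = M·y/J = 356.2 N/mm; f_ty = M·x/J = 336.9 N/mm.
Resultant f_max = √[f_tx² + (f_v + f_ty)²] = √[356.2² + (213 + 336.9)²] = 655.2 N/mm.
Capacity per unit length: r_n/Ω = (1/2.0) × 0.6 × 430 × (0.707 × 10) = 912 N/mm.
655.2 ≤ 912 → adequate.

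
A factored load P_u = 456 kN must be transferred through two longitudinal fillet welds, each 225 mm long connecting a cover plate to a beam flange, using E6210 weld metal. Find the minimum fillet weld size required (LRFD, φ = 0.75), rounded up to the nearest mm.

w = 6 mm

E62XX → F_EXX = 620 MPa.
Total weld length L = 450 mm.
Required throat t_e = P_u / (φ × 0.6 F_EXX × L) = 456 / (0.75 × 0.6 × 620 × 450 × 10⁻³) = 3.632 mm.
Required leg w = t_e / 0.707 = 5.137 mm → use 6 mm.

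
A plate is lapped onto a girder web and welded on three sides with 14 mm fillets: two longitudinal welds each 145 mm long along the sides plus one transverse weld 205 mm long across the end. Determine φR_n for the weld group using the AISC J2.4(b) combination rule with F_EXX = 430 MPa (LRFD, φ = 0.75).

φR_n ≈ 1060 kN

t_e = 0.707 × 14 = 9.898 mm.
R_nwl = 0.6 × 430 × 9.898 × 290 × 10⁻³ = 740.6 kN (longitudinal, 2 welds).
R_nwt = 0.6 × 430 × 9.898 × 205 × 10⁻³ = 523.5 kN (transverse, base value).
(i) R_nwl + R_nwt = 1264 kN; (ii) 0.85 R_nwl + 1.5 R_nwt = 1415 kN.
R_n = max = 1415 kN [governs: (ii)]; φR_n = 1061 kN.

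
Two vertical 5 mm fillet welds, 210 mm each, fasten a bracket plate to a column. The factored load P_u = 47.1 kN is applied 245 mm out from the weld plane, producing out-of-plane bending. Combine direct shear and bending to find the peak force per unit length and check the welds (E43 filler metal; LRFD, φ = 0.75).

E43XX → F_EXX = 430 MPa.
L_w = 2 × 210 = 420 mm; section modulus (unit throat) S = 2 × L²/6 = 14700 mm².
Direct shear f_v = P/L_w = 47.1×10³/420 = 112.1 N/mm.
Moment M = P × e = 47.1×10³ × 245 = 11540000 N·mm; bending f_b = M/S = 785 N/mm.
f_max = √(f_v² + f_b²) = √(112.1² + 785²) = 793 N/mm.
φr_n = 0.75 × 0.6 × 430 × (0.707 × 5) = 684 N/mm → NOT adequate.

f_max ≈ 793 N/mm; NOT adequate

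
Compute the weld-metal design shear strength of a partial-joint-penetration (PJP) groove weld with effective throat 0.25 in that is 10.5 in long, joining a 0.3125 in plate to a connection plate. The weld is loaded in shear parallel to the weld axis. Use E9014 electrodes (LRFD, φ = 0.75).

φR_n ≈ 106 kip

E90XX → F_EXX = 90 ksi.
Effective throat (given) t_e = 0.25 in.
A_we = 0.25 × 10.5 = 2.625 in².
F_nw = 0.6 F_EXX = 54 ksi.
φR_n = 0.75 × 54 × 2.625 = 106.3 kip.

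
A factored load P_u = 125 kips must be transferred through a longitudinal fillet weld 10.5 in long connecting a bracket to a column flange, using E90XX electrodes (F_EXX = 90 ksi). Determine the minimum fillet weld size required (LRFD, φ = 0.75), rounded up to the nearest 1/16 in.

Total weld length L = 10.5 in.
Required throat t_e = P_u / (φ × 0.6 F_EXX × L) = 125 / (0.75 × 0.6 × 90 × 10.5) = 0.2939 in.
Required leg w = t_e / 0.707 = 0.4158 in → use 7/16 in.

w = 7/16 in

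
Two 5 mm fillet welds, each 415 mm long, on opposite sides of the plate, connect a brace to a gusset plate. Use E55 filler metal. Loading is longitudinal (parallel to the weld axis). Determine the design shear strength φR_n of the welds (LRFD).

E55XX → F_EXX = 550 MPa.
Effective throat t_e = 0.707 × 5 = 3.535 mm.
Total length L = 830 mm; A_we = 3.535 × 830 = 2934 mm².
F_nw = 0.6 F_EXX = 0.6 × 550 = 330 MPa.
φR_n = 0.75 × 330 × 2934 × 10⁻³ = 726.2 kN.

φR_n ≈ 726 kN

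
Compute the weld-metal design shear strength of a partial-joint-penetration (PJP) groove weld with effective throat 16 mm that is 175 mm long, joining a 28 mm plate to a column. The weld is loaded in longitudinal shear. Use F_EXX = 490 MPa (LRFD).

φR_n ≈ 617 kN

Effective throat (given) t_e = 16 mm.
A_we = 16 × 175 = 2800 mm².
F_nw = 0.6 F_EXX = 294 MPa.
φR_n = 0.75 × 294 × 2800 × 10⁻³ = 617.4 kN.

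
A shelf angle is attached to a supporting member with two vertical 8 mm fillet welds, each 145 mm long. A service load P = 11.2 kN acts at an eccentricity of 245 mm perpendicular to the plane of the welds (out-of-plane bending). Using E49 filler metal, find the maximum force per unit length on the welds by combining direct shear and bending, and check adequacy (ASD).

E49XX → F_EXX = 490 MPa.
L_w = 2 × 145 = 290 mm; section modulus (unit throat) S = 2 × L²/6 = 7008 mm².
Direct shear f_v = P/L_w = 11.2×10³/290 = 38.62 N/mm.
Moment M = P × e = 11.2×10³ × 245 = 2744000 N·mm; bending f_b = M/S = 391.5 N/mm.
f_max = √(f_v² + f_b²) = √(38.62² + 391.5²) = 393.4 N/mm.
r_n/Ω = (1/2.0) × 0.6 × 490 × (0.707 × 8) = 831.4 N/mm → adequate.

f_max ≈ 393 N/mm; adequate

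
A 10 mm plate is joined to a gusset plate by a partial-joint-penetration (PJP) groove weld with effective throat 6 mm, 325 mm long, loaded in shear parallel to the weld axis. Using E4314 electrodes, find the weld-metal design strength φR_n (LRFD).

E43XX → F_EXX = 430 MPa.
Effective throat (given) t_e = 6 mm.
A_we = 6 × 325 = 1950 mm².
F_nw = 0.6 F_EXX = 258 MPa.
φR_n = 0.75 × 258 × 1950 × 10⁻³ = 377.3 kN.

φR_n ≈ 377 kN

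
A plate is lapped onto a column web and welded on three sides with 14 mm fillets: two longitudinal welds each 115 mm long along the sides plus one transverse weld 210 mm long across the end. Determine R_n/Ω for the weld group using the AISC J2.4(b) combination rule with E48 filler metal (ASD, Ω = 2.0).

R_n/Ω ≈ 728 kN

E48XX → F_EXX = 480 MPa.
t_e = 0.707 × 14 = 9.898 mm.
R_nwl = 0.6 × 480 × 9.898 × 230 × 10⁻³ = 655.6 kN (longitudinal, 2 welds).
R_nwt = 0.6 × 480 × 9.898 × 210 × 10⁻³ = 598.6 kN (transverse, base value).
(i) R_nwl + R_nwt = 1254 kN; (ii) 0.85 R_nwl + 1.5 R_nwt = 1455 kN.
R_n = max = 1455 kN [governs: (ii)]; R_n/Ω = 727.6 kN.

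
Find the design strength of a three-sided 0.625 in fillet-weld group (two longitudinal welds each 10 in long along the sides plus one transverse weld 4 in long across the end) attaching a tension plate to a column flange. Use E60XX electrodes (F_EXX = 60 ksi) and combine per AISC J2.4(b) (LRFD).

t_e = 0.707 × 0.625 = 0.4419 in.
R_nwl = 0.6 × 60 × 0.4419 × 20 = 318.1 kips (longitudinal, 2 welds).
R_nwt = 0.6 × 60 × 0.4419 × 4 = 63.63 kips (transverse, base value).
(i) R_nwl + R_nwt = 381.8 kips; (ii) 0.85 R_nwl + 1.5 R_nwt = 365.9 kips.
R_n = max = 381.8 kips [governs: (i)]; φR_n = 286.3 kips.

φR_n ≈ 286 kips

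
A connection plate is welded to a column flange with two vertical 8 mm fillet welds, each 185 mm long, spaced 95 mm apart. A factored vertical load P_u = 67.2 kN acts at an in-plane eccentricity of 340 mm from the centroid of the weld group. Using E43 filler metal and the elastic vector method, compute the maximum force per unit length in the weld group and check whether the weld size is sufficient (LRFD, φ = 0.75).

f_max ≈ 1350 N/mm; NOT adequate

E43XX → F_EXX = 430 MPa.
Total weld length L_w = 370 mm. Treat welds as unit-width lines.
Polar moment about centroid: J = 2[d³/12 + d(b/2)²] = 2[185³/12 + 185×47.5²] = 1890000 mm³.
Direct shear f_v = P/L_w = 67.2×10³ / 370 = 181.6 N/mm (vertical).
Torsion M = P·e = 67.2×10³ × 340 = 22848000 N·mm.
Critical point at (x, y) = (47.5, 92.5) from centroid. f_tx = M·y/J = 1118 N/mm; f_ty = M·x/J = 574.2 N/mm.
Resultant f_max = √[f_tx² + (f_v + f_ty)²] = √[1118² + (181.6 + 574.2)²] = 1350 N/mm.
Capacity per unit length: φr_n = 0.75 × 0.6 × 430 × (0.707 × 8) = 1094 N/mm.
1350 > 1094 → NOT adequate.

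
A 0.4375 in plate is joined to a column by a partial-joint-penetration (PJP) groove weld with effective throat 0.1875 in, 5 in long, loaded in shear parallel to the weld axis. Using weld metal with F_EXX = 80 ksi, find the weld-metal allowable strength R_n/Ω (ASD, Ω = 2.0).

Effective throat (given) t_e = 0.1875 in.
A_we = 0.1875 × 5 = 0.9375 in².
F_nw = 0.6 F_EXX = 48 ksi.
R_n/Ω = (48 × 0.9375) / 2.0 = 22.5 kips.

R_n/Ω ≈ 22.5 kips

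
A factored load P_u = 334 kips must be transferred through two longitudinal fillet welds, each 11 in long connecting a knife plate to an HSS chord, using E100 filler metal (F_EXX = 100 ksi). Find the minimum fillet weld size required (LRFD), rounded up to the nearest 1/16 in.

w = 1/2 in

Total weld length L = 22 in.
Required throat t_e = P_u / (φ × 0.6 F_EXX × L) = 334 / (0.75 × 0.6 × 100 × 22) = 0.3374 in.
Required leg w = t_e / 0.707 = 0.4772 in → use 1/2 in.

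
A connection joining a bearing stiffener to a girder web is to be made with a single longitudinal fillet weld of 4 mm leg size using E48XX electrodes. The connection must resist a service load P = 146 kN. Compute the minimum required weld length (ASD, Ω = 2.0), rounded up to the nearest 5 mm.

E48XX → F_EXX = 480 MPa.
Throat t_e = 0.707 × 4 = 2.828 mm.
r_n/Ω = (0.6 × 480 × 2.828) / 2.0 = 407.2 N/mm = 0.4072 kN/mm.
L_req = P / (r_n/Ω) = 146 / 0.4072 = 358.5 mm total.
Round up → use L = 360 mm.

L = 360 mm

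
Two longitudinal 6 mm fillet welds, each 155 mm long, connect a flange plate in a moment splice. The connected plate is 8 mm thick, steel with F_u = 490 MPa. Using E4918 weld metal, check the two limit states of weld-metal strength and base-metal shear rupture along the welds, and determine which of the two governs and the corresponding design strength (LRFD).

E49XX → F_EXX = 490 MPa.
t_e = 0.707 × 6 = 4.242 mm; L = 310 mm.
Weld metal: φR_n = 0.75 × 0.6 × 490 × 4.242 × 310 × 10⁻³ = 290 kN.
Base metal (shear rupture): φR_n = 0.75 × 0.6 × 490 × 8 × 310 × 10⁻³ = 546.8 kN.
Governing: weld metal.

φR_n ≈ 290 kN (weld metal governs)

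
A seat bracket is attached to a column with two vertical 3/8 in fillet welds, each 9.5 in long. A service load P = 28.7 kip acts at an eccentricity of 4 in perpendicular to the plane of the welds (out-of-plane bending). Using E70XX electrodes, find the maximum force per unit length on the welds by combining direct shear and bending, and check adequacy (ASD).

E70XX → F_EXX = 70 ksi.
L_w = 2 × 9.5 = 19 in; section modulus (unit throat) S = 2 × L²/6 = 30.08 in².
Direct shear f_v = P/L_w = 28.7/19 = 1.511 kip/in.
Moment M = P × e = 28.7 × 4 = 114.8 kip·in; bending f_b = M/S = 3.816 kip/in.
f_max = √(f_v² + f_b²) = √(1.511² + 3.816²) = 4.104 kip/in.
r_n/Ω = (1/2.0) × 0.6 × 70 × (0.707 × 0.375) = 5.568 kip/in → adequate.

f_max ≈ 4.1 kip/in; adequate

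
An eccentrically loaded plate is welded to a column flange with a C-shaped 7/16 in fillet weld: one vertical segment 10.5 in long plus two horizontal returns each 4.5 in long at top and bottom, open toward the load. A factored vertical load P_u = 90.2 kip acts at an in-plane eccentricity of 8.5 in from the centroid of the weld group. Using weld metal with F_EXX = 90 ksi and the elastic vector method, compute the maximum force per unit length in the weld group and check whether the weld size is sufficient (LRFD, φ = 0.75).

Total weld length L_w = 19.5 in. Treat welds as unit-width lines.
Centroid: x̄ = 2×4.5×2.25 / 19.5 = 1.038 in from the vertical weld.
Polar moment about centroid: J = I_x + I_y = [10.5³/12 + 2×4.5×5.25²] + [10.5×1.038² + 2(4.5³/12 + 4.5×1.212²)] = 384.3 in³.
Direct shear f_v = P/L_w = 90.2 / 19.5 = 4.626 kip/in (vertical).
Torsion M = P·e = 90.2 × 8.5 = 766.7 kip·in.
Critical point at (x, y) = (3.462, 5.25) from centroid. f_tx = M·y/J = 10.48 kip/in; f_ty = M·x/J = 6.907 kip/in.
Resultant f_max = √[f_tx² + (f_v + f_ty)²] = √[10.48² + (4.626 + 6.907)²] = 15.58 kip/in.
Capacity per unit length: φr_n = 0.75 × 0.6 × 90 × (0.707 × 0.4375) = 12.53 kip/in.
15.58 > 12.53 → NOT adequate.

f_max ≈ 15.6 kip/in; NOT adequate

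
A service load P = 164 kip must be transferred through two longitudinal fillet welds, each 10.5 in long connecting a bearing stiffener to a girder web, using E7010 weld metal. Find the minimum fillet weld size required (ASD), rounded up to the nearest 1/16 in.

w = 9/16 in

E70XX → F_EXX = 70 ksi.
Total weld length L = 21 in.
Required throat t_e = P × Ω / (0.6 F_EXX × L) = 164 × 2.0 / (0.6 × 70 × 21) = 0.3719 in.
Required leg w = t_e / 0.707 = 0.526 in → use 9/16 in.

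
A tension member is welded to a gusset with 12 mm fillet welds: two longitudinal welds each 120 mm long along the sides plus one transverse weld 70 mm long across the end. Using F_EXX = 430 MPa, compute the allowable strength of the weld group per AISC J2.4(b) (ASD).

R_n/Ω ≈ 339 kN

t_e = 0.707 × 12 = 8.484 mm.
R_nwl = 0.6 × 430 × 8.484 × 240 × 10⁻³ = 525.3 kN (longitudinal, 2 welds).
R_nwt = 0.6 × 430 × 8.484 × 70 × 10⁻³ = 153.2 kN (transverse, base value).
(i) R_nwl + R_nwt = 678.6 kN; (ii) 0.85 R_nwl + 1.5 R_nwt = 676.4 kN.
R_n = max = 678.6 kN [governs: (i)]; R_n/Ω = 339.3 kN.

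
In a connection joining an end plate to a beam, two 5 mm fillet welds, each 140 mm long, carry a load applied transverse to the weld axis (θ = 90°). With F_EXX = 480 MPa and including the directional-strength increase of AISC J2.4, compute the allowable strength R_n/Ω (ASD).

R_n/Ω ≈ 214 kN

t_e = 0.707 × 5 = 3.535 mm; A_we = 3.535 × 280 = 989.8 mm².
Directional factor: 1.0 + 0.5 sin^1.5(90°) = 1.5.
F_nw = 0.6 × 480 × 1.5 = 432 MPa.
R_n/Ω = (432 × 989.8) / 2.0 × 10⁻³ = 213.8 kN.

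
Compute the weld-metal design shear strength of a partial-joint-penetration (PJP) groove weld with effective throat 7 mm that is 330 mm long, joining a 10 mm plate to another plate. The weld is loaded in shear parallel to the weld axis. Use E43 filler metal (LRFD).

φR_n ≈ 447 kN

E43XX → F_EXX = 430 MPa.
Effective throat (given) t_e = 7 mm.
A_we = 7 × 330 = 2310 mm².
F_nw = 0.6 F_EXX = 258 MPa.
φR_n = 0.75 × 258 × 2310 × 10⁻³ = 447 kN.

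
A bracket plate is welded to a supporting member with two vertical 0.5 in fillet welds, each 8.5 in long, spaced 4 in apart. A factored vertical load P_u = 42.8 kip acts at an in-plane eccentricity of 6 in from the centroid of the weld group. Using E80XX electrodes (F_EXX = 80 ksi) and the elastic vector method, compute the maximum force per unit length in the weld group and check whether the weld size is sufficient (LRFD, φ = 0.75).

f_max ≈ 8.46 kip/in; adequate

Total weld length L_w = 17 in. Treat welds as unit-width lines.
Polar moment about centroid: J = 2[d³/12 + d(b/2)²] = 2[8.5³/12 + 8.5×2²] = 170.4 in³.
Direct shear f_v = P/L_w = 42.8 / 17 = 2.518 kip/in (vertical).
Torsion M = P·e = 42.8 × 6 = 256.8 kip·in.
Critical point at (x, y) = (2, 4.25) from centroid. f_tx = M·y/J = 6.407 kip/in; f_ty = M·x/J = 3.015 kip/in.
Resultant f_max = √[f_tx² + (f_v + f_ty)²] = √[6.407² + (2.518 + 3.015)²] = 8.465 kip/in.
Capacity per unit length: φr_n = 0.75 × 0.6 × 80 × (0.707 × 0.5) = 12.73 kip/in.
8.465 ≤ 12.73 → adequate.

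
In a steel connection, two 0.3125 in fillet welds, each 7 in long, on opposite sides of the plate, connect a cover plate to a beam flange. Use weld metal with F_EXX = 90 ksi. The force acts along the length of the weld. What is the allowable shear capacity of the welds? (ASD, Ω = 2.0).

Effective throat t_e = 0.707 × 0.3125 = 0.2209 in.
Total length L = 14 in; A_we = 0.2209 × 14 = 3.093 in².
F_nw = 0.6 F_EXX = 0.6 × 90 = 54 ksi.
R_n = 54 × 3.093 = 167 kip; R_n/Ω = 167/2.0 = 83.51 kip.

R_n/Ω ≈ 83.5 kip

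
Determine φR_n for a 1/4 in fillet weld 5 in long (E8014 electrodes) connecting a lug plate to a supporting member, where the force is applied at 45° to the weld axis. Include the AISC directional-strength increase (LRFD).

E80XX → F_EXX = 80 ksi.
t_e = 0.707 × 0.25 = 0.1767 in; A_we = 0.1767 × 5 = 0.8837 in².
Directional factor: 1.0 + 0.5 sin^1.5(45°) = 1.297.
F_nw = 0.6 × 80 × 1.297 = 62.27 ksi.
φR_n = 0.75 × 62.27 × 0.8837 = 41.27 kip.

φR_n ≈ 41.3 kip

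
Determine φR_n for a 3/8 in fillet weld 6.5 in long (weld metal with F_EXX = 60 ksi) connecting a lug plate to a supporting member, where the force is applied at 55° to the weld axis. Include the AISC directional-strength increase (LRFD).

t_e = 0.707 × 0.375 = 0.2651 in; A_we = 0.2651 × 6.5 = 1.723 in².
Directional factor: 1.0 + 0.5 sin^1.5(55°) = 1.371.
F_nw = 0.6 × 60 × 1.371 = 49.35 ksi.
φR_n = 0.75 × 49.35 × 1.723 = 63.78 kip.

φR_n ≈ 63.8 kip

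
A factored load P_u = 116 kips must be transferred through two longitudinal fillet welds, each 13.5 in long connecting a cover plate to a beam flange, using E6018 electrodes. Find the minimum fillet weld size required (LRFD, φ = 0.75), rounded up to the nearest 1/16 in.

w = 1/4 in

E60XX → F_EXX = 60 ksi.
Total weld length L = 27 in.
Required throat t_e = P_u / (φ × 0.6 F_EXX × L) = 116 / (0.75 × 0.6 × 60 × 27) = 0.1591 in.
Required leg w = t_e / 0.707 = 0.2251 in → use 1/4 in.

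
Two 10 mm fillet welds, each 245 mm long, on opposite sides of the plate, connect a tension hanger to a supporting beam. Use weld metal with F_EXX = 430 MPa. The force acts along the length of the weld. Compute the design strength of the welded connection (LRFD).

φR_n ≈ 670 kN

Effective throat t_e = 0.707 × 10 = 7.07 mm.
Total length L = 490 mm; A_we = 7.07 × 490 = 3464 mm².
F_nw = 0.6 F_EXX = 0.6 × 430 = 258 MPa.
φR_n = 0.75 × 258 × 3464 × 10⁻³ = 670.3 kN.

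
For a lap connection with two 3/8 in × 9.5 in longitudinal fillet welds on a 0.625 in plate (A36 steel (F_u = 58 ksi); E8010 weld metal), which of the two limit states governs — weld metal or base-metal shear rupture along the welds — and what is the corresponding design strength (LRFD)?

E80XX → F_EXX = 80 ksi.
t_e = 0.707 × 0.375 = 0.2651 in; L = 19 in.
Weld metal: φR_n = 0.75 × 0.6 × 80 × 0.2651 × 19 = 181.3 kips.
Base metal (shear rupture): φR_n = 0.75 × 0.6 × 58 × 0.625 × 19 = 309.9 kips.
Governing: weld metal.

φR_n ≈ 181 kips (weld metal governs)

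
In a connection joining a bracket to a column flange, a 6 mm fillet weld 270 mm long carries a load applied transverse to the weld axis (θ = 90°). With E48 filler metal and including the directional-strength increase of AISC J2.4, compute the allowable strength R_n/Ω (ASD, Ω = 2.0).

E48XX → F_EXX = 480 MPa.
t_e = 0.707 × 6 = 4.242 mm; A_we = 4.242 × 270 = 1145 mm².
Directional factor: 1.0 + 0.5 sin^1.5(90°) = 1.5.
F_nw = 0.6 × 480 × 1.5 = 432 MPa.
R_n/Ω = (432 × 1145) / 2.0 × 10⁻³ = 247.4 kN.

R_n/Ω ≈ 247 kN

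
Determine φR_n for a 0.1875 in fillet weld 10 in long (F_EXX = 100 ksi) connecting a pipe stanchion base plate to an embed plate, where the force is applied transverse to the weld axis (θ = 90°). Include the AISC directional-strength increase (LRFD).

φR_n ≈ 89.5 kips

t_e = 0.707 × 0.1875 = 0.1326 in; A_we = 0.1326 × 10 = 1.326 in².
Directional factor: 1.0 + 0.5 sin^1.5(90°) = 1.5.
F_nw = 0.6 × 100 × 1.5 = 90 ksi.
φR_n = 0.75 × 90 × 1.326 = 89.48 kips.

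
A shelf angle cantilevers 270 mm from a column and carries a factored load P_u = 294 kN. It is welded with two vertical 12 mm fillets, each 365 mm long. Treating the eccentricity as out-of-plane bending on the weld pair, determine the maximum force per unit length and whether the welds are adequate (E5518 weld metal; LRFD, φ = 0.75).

f_max ≈ 1830 N/mm; adequate

E55XX → F_EXX = 550 MPa.
L_w = 2 × 365 = 730 mm; section modulus (unit throat) S = 2 × L²/6 = 44410 mm².
Direct shear f_v = P/L_w = 294×10³/730 = 402.7 N/mm.
Moment M = P × e = 294×10³ × 270 = 79380000 N·mm; bending f_b = M/S = 1788 N/mm.
f_max = √(f_v² + f_b²) = √(402.7² + 1788²) = 1832 N/mm.
φr_n = 0.75 × 0.6 × 550 × (0.707 × 12) = 2100 N/mm → adequate.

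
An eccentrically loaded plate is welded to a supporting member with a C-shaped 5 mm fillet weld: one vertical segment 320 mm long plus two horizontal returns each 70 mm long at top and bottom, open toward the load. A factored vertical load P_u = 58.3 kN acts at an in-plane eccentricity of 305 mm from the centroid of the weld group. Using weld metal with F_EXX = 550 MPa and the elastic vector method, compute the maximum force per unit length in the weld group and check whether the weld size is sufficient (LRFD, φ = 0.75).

Total weld length L_w = 460 mm. Treat welds as unit-width lines.
Centroid: x̄ = 2×70×35 / 460 = 10.65 mm from the vertical weld.
Polar moment about centroid: J = I_x + I_y = [320³/12 + 2×70×160²] + [320×10.65² + 2(70³/12 + 70×24.35²)] = 6491000 mm³.
Direct shear f_v = P/L_w = 58.3×10³ / 460 = 126.7 N/mm (vertical).
Torsion M = P·e = 58.3×10³ × 305 = 17782000 N·mm.
Critical point at (x, y) = (59.35, 160) from centroid. f_tx = M·y/J = 438.3 N/mm; f_ty = M·x/J = 162.6 N/mm.
Resultant f_max = √[f_tx² + (f_v + f_ty)²] = √[438.3² + (126.7 + 162.6)²] = 525.2 N/mm.
Capacity per unit length: φr_n = 0.75 × 0.6 × 550 × (0.707 × 5) = 874.9 N/mm.
525.2 ≤ 874.9 → adequate.

f_max ≈ 525 N/mm; adequate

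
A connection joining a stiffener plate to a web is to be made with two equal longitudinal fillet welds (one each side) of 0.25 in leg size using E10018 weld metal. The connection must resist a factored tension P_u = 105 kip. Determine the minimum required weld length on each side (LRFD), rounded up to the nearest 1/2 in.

E100XX → F_EXX = 100 ksi.
Throat t_e = 0.707 × 0.25 = 0.1767 in.
φr_n = 0.75 × 0.6 × 100 × 0.1767 = 7.954 kip/in.
L_req = P_u / φr_n = 105 / 7.954 = 13.2 in total.
Per side: 13.2 / 2 = 6.601 in.
Round up → use L = 7 in on each side.

L = 7 in on each side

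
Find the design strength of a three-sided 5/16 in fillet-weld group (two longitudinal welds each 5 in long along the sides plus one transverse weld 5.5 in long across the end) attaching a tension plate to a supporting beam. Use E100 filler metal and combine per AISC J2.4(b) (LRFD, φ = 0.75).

φR_n ≈ 167 kips

E100XX → F_EXX = 100 ksi.
t_e = 0.707 × 0.3125 = 0.2209 in.
R_nwl = 0.6 × 100 × 0.2209 × 10 = 132.6 kips (longitudinal, 2 welds).
R_nwt = 0.6 × 100 × 0.2209 × 5.5 = 72.91 kips (transverse, base value).
(i) R_nwl + R_nwt = 205.5 kips; (ii) 0.85 R_nwl + 1.5 R_nwt = 222 kips.
R_n = max = 222 kips [governs: (ii)]; φR_n = 166.5 kips.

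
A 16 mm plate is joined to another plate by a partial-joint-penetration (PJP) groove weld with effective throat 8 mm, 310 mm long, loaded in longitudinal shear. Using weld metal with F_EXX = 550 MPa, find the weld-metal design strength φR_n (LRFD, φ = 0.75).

φR_n ≈ 614 kN

Effective throat (given) t_e = 8 mm.
A_we = 8 × 310 = 2480 mm².
F_nw = 0.6 F_EXX = 330 MPa.
φR_n = 0.75 × 330 × 2480 × 10⁻³ = 613.8 kN.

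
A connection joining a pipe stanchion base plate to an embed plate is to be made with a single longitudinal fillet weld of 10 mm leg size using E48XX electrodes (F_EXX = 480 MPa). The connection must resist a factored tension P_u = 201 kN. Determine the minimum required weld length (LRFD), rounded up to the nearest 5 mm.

L = 135 mm

Throat t_e = 0.707 × 10 = 7.07 mm.
φr_n = 0.75 × 0.6 × 480 × 7.07 × 10⁻³ = 1.527 kN/mm.
L_req = P_u / φr_n = 201 / 1.527 = 131.6 mm total.
Round up → use L = 135 mm.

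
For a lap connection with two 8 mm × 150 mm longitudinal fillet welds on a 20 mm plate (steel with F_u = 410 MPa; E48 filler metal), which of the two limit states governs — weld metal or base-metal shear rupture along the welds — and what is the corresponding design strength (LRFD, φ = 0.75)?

E48XX → F_EXX = 480 MPa.
t_e = 0.707 × 8 = 5.656 mm; L = 300 mm.
Weld metal: φR_n = 0.75 × 0.6 × 480 × 5.656 × 300 × 10⁻³ = 366.5 kN.
Base metal (shear rupture): φR_n = 0.75 × 0.6 × 410 × 20 × 300 × 10⁻³ = 1107 kN.
Governing: weld metal.

φR_n ≈ 367 kN (weld metal governs)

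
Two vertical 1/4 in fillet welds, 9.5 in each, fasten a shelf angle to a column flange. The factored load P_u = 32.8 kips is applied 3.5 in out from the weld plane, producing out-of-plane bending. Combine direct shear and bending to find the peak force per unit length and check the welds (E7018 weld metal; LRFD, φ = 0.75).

f_max ≈ 4.19 kip/in; adequate

E70XX → F_EXX = 70 ksi.
L_w = 2 × 9.5 = 19 in; section modulus (unit throat) S = 2 × L²/6 = 30.08 in².
Direct shear f_v = P/L_w = 32.8/19 = 1.726 kip/in.
Moment M = P × e = 32.8 × 3.5 = 114.8 kip·in; bending f_b = M/S = 3.816 kip/in.
f_max = √(f_v² + f_b²) = √(1.726² + 3.816²) = 4.188 kip/in.
φr_n = 0.75 × 0.6 × 70 × (0.707 × 0.25) = 5.568 kip/in → adequate.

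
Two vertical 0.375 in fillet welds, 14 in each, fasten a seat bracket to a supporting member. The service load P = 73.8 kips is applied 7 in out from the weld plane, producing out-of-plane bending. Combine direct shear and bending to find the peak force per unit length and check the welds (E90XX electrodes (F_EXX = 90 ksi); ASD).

L_w = 2 × 14 = 28 in; section modulus (unit throat) S = 2 × L²/6 = 65.33 in².
Direct shear f_v = P/L_w = 73.8/28 = 2.636 kip/in.
Moment M = P × e = 73.8 × 7 = 516.6 kip·in; bending f_b = M/S = 7.907 kip/in.
f_max = √(f_v² + f_b²) = √(2.636² + 7.907²) = 8.335 kip/in.
r_n/Ω = (1/2.0) × 0.6 × 90 × (0.707 × 0.375) = 7.158 kip/in → NOT adequate.

f_max ≈ 8.33 kip/in; NOT adequate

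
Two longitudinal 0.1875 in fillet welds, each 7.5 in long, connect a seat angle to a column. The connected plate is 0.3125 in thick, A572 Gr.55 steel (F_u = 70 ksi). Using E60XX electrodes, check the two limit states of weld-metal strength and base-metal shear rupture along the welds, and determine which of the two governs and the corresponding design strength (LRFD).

E60XX → F_EXX = 60 ksi.
t_e = 0.707 × 0.1875 = 0.1326 in; L = 15 in.
Weld metal: φR_n = 0.75 × 0.6 × 60 × 0.1326 × 15 = 53.69 kips.
Base metal (shear rupture): φR_n = 0.75 × 0.6 × 70 × 0.3125 × 15 = 147.7 kips.
Governing: weld metal.

φR_n ≈ 53.7 kips (weld metal governs)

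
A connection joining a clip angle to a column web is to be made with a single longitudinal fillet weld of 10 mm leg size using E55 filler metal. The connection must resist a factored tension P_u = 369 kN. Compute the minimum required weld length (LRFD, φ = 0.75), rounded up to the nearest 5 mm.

L = 215 mm

E55XX → F_EXX = 550 MPa.
Throat t_e = 0.707 × 10 = 7.07 mm.
φr_n = 0.75 × 0.6 × 550 × 7.07 × 10⁻³ = 1.75 kN/mm.
L_req = P_u / φr_n = 369 / 1.75 = 210.9 mm total.
Round up → use L = 215 mm.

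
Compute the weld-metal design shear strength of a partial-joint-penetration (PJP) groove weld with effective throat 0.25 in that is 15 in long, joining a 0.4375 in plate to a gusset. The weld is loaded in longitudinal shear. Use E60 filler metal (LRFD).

φR_n ≈ 101 kips

E60XX → F_EXX = 60 ksi.
Effective throat (given) t_e = 0.25 in.
A_we = 0.25 × 15 = 3.75 in².
F_nw = 0.6 F_EXX = 36 ksi.
φR_n = 0.75 × 36 × 3.75 = 101.2 kips.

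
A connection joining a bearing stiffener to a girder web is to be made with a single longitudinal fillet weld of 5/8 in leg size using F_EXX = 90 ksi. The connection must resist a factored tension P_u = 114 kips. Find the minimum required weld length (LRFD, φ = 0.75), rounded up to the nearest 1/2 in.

Throat t_e = 0.707 × 0.625 = 0.4419 in.
φr_n = 0.75 × 0.6 × 90 × 0.4419 = 17.9 kips/in.
L_req = P_u / φr_n = 114 / 17.9 = 6.37 in total.
Round up → use L = 6.5 in.

L = 6.5 in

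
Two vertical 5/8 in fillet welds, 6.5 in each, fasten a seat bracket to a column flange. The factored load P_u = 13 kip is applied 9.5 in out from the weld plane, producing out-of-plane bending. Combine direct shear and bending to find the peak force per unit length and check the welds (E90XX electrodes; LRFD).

f_max ≈ 8.83 kip/in; adequate

E90XX → F_EXX = 90 ksi.
L_w = 2 × 6.5 = 13 in; section modulus (unit throat) S = 2 × L²/6 = 14.08 in².
Direct shear f_v = P/L_w = 13/13 = 1 kip/in.
Moment M = P × e = 13 × 9.5 = 123.5 kip·in; bending f_b = M/S = 8.769 kip/in.
f_max = √(f_v² + f_b²) = √(1² + 8.769²) = 8.826 kip/in.
φr_n = 0.75 × 0.6 × 90 × (0.707 × 0.625) = 17.9 kip/in → adequate.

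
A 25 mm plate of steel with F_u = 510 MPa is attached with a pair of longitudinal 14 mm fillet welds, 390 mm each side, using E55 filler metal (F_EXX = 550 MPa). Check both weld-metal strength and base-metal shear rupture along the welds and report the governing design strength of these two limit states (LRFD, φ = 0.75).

φR_n ≈ 1910 kN (weld metal governs)

t_e = 0.707 × 14 = 9.898 mm; L = 780 mm.
Weld metal: φR_n = 0.75 × 0.6 × 550 × 9.898 × 780 × 10⁻³ = 1911 kN.
Base metal (shear rupture): φR_n = 0.75 × 0.6 × 510 × 25 × 780 × 10⁻³ = 4475 kN.
Governing: weld metal.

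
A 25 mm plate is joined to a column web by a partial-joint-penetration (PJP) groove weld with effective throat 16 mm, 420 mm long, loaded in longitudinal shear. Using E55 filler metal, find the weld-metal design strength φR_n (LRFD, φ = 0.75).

E55XX → F_EXX = 550 MPa.
Effective throat (given) t_e = 16 mm.
A_we = 16 × 420 = 6720 mm².
F_nw = 0.6 F_EXX = 330 MPa.
φR_n = 0.75 × 330 × 6720 × 10⁻³ = 1663 kN.

φR_n ≈ 1660 kN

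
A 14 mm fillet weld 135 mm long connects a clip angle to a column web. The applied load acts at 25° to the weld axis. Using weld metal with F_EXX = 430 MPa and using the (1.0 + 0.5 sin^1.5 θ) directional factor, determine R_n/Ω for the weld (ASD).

t_e = 0.707 × 14 = 9.898 mm; A_we = 9.898 × 135 = 1336 mm².
Directional factor: 1.0 + 0.5 sin^1.5(25°) = 1.137.
F_nw = 0.6 × 430 × 1.137 = 293.4 MPa.
R_n/Ω = (293.4 × 1336) / 2.0 × 10⁻³ = 196.1 kN.

R_n/Ω ≈ 196 kN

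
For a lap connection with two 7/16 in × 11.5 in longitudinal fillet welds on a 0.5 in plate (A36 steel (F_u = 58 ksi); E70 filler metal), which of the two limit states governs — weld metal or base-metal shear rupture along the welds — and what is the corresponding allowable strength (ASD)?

E70XX → F_EXX = 70 ksi.
t_e = 0.707 × 0.4375 = 0.3093 in; L = 23 in.
Weld metal: R_n/Ω = (1/2.0) × 0.6 × 70 × 0.3093 × 23 = 149.4 kip.
Base metal (shear rupture): R_n/Ω = (1/2.0) × 0.6 × 58 × 0.5 × 23 = 200.1 kip.
Governing: weld metal.

R_n/Ω ≈ 149 kip (weld metal governs)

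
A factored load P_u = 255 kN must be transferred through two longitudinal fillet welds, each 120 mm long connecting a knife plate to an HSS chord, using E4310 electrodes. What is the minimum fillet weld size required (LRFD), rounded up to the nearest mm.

E43XX → F_EXX = 430 MPa.
Total weld length L = 240 mm.
Required throat t_e = P_u / (φ × 0.6 F_EXX × L) = 255 / (0.75 × 0.6 × 430 × 240 × 10⁻³) = 5.491 mm.
Required leg w = t_e / 0.707 = 7.767 mm → use 8 mm.

w = 8 mm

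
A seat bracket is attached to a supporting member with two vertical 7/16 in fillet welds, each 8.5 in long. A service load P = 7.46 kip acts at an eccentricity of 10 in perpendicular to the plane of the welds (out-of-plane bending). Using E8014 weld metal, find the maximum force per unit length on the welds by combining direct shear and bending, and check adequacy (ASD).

f_max ≈ 3.13 kip/in; adequate

E80XX → F_EXX = 80 ksi.
L_w = 2 × 8.5 = 17 in; section modulus (unit throat) S = 2 × L²/6 = 24.08 in².
Direct shear f_v = P/L_w = 7.46/17 = 0.4388 kip/in.
Moment M = P × e = 7.46 × 10 = 74.6 kip·in; bending f_b = M/S = 3.098 kip/in.
f_max = √(f_v² + f_b²) = √(0.4388² + 3.098²) = 3.129 kip/in.
r_n/Ω = (1/2.0) × 0.6 × 80 × (0.707 × 0.4375) = 7.423 kip/in → adequate.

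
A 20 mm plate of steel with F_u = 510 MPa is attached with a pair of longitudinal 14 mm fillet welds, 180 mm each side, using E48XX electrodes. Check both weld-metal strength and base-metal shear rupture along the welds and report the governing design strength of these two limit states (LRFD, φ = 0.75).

φR_n ≈ 770 kN (weld metal governs)

E48XX → F_EXX = 480 MPa.
t_e = 0.707 × 14 = 9.898 mm; L = 360 mm.
Weld metal: φR_n = 0.75 × 0.6 × 480 × 9.898 × 360 × 10⁻³ = 769.7 kN.
Base metal (shear rupture): φR_n = 0.75 × 0.6 × 510 × 20 × 360 × 10⁻³ = 1652 kN.
Governing: weld metal.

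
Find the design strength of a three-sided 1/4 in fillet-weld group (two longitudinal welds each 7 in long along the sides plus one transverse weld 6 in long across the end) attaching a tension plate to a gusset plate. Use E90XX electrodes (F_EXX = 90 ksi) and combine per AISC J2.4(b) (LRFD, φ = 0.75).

t_e = 0.707 × 0.25 = 0.1767 in.
R_nwl = 0.6 × 90 × 0.1767 × 14 = 133.6 kips (longitudinal, 2 welds).
R_nwt = 0.6 × 90 × 0.1767 × 6 = 57.27 kips (transverse, base value).
(i) R_nwl + R_nwt = 190.9 kips; (ii) 0.85 R_nwl + 1.5 R_nwt = 199.5 kips.
R_n = max = 199.5 kips [governs: (ii)]; φR_n = 149.6 kips.

φR_n ≈ 150 kips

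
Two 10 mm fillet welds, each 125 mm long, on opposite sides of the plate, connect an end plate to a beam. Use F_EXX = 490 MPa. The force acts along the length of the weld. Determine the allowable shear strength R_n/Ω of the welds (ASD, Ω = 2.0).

R_n/Ω ≈ 260 kN

Effective throat t_e = 0.707 × 10 = 7.07 mm.
Total length L = 250 mm; A_we = 7.07 × 250 = 1767 mm².
F_nw = 0.6 F_EXX = 0.6 × 490 = 294 MPa.
R_n = 294 × 1767 × 10⁻³ = 519.6 kN; R_n/Ω = 519.6/2.0 = 259.8 kN.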